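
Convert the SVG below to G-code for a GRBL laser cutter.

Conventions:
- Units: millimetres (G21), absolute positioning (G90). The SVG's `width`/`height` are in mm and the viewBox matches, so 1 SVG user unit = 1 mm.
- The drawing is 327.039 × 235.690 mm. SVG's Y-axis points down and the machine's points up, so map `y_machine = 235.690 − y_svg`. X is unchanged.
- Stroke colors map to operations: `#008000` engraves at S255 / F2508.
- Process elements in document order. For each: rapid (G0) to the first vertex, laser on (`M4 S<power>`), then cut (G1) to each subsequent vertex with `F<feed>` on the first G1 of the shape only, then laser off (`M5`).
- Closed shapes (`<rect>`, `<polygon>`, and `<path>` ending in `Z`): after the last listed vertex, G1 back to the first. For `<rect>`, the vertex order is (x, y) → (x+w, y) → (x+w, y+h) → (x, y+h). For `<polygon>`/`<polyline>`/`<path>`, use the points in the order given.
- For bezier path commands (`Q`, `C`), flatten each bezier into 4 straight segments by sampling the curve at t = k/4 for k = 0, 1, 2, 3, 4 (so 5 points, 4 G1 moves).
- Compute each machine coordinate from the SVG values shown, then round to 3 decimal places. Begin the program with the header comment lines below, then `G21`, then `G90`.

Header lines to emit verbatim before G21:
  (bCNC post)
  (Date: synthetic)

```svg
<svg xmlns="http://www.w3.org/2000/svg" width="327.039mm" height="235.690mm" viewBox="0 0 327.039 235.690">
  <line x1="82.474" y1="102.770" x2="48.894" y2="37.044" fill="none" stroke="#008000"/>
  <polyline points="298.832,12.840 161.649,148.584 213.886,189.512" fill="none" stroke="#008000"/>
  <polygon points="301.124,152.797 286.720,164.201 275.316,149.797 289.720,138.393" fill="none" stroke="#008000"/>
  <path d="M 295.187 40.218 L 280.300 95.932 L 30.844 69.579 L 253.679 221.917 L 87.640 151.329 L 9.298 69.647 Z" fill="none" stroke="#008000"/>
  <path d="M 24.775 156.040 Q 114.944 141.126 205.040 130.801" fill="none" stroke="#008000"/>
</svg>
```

(bCNC post)
(Date: synthetic)
G21
G90
G0 X82.474 Y132.920
M4 S255
G1 X48.894 Y198.646 F2508
M5
G0 X298.832 Y222.850
M4 S255
G1 X161.649 Y87.106 F2508
G1 X213.886 Y46.178
M5
G0 X301.124 Y82.893
M4 S255
G1 X286.720 Y71.489 F2508
G1 X275.316 Y85.893
G1 X289.720 Y97.297
G1 X301.124 Y82.893
M5
G0 X295.187 Y195.472
M4 S255
G1 X280.300 Y139.758 F2508
G1 X30.844 Y166.111
G1 X253.679 Y13.773
G1 X87.640 Y84.361
G1 X9.298 Y166.043
G1 X295.187 Y195.472
M5
G0 X24.775 Y79.650
M4 S255
G1 X69.855 Y86.820 F2508
G1 X114.926 Y93.417
G1 X159.987 Y99.440
G1 X205.040 Y104.889
M5

1 u = 1 mm; y_m = 235.690 − y.

[1] `<line>` line segment, #008000→engrave S255 F2508: (82.474,132.920) → (48.894,198.646)

[2] `<polyline>` open polyline, #008000→engrave S255 F2508: (298.832,222.850) → (161.649,87.106) → (213.886,46.178)

[3] `<polygon>` regular polygon, #008000→engrave S255 F2508: (301.124,82.893) → (286.720,71.489) → (275.316,85.893) → (289.720,97.297) → (301.124,82.893) (closed)

[4] `<path>` closed polygon, #008000→engrave S255 F2508: (295.187,195.472) → (280.300,139.758) → (30.844,166.111) → (253.679,13.773) → (87.640,84.361) → (9.298,166.043) → (295.187,195.472) (closed)

[5] `<path>` quadratic bezier, #008000→engrave S255 F2508: (24.775,79.650) → (69.855,86.820) → (114.926,93.417) → (159.987,99.440) → (205.040,104.889)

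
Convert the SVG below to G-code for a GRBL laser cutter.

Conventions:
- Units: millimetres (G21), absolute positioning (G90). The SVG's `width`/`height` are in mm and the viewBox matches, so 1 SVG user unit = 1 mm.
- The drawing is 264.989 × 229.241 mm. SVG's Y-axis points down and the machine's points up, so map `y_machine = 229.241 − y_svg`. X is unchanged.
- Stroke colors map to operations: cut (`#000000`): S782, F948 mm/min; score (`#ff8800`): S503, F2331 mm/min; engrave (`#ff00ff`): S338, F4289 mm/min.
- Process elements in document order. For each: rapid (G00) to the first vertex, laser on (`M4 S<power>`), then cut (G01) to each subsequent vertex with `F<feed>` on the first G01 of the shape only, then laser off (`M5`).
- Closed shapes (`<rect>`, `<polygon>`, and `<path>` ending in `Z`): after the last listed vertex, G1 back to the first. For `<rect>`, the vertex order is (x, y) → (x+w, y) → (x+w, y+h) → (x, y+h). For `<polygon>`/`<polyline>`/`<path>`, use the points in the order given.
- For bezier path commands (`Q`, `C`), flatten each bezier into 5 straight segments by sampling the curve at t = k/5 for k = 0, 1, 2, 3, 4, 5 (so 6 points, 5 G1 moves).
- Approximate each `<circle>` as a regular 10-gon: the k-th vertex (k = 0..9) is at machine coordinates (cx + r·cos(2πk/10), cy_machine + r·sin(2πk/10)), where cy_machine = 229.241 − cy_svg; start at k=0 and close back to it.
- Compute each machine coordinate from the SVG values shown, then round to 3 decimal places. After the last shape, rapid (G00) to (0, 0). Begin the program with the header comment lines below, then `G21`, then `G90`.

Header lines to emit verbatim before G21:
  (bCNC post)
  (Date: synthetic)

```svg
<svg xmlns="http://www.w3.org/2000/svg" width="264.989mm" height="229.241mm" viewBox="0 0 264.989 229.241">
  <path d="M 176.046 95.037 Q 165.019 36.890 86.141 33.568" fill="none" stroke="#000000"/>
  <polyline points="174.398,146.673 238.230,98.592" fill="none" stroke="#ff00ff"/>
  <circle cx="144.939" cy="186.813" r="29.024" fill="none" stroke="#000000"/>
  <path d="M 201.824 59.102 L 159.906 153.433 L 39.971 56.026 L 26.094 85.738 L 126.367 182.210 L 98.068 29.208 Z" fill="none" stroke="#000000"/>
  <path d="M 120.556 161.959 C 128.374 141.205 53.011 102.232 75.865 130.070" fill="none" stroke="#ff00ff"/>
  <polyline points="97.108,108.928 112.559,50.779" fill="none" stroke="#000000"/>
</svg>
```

(bCNC post)
(Date: synthetic)
G21
G90
G00 X176.046 Y134.204
M4 S782
G01 X168.921 Y155.270 F948
G01 X156.368 Y171.950
G01 X138.387 Y184.243
G01 X114.978 Y192.151
G01 X86.141 Y195.673
M5
G00 X174.398 Y82.568
M4 S338
G01 X238.230 Y130.649 F4289
M5
G00 X173.963 Y42.428
M4 S782
G01 X168.420 Y59.488 F948
G01 X153.908 Y70.031
G01 X135.970 Y70.031
G01 X121.458 Y59.488
G01 X115.915 Y42.428
G01 X121.458 Y25.368
G01 X135.970 Y14.825
G01 X153.908 Y14.825
G01 X168.420 Y25.368
G01 X173.963 Y42.428
M5
G00 X201.824 Y170.139
M4 S782
G01 X159.906 Y75.808 F948
G01 X39.971 Y173.215
G01 X26.094 Y143.503
G01 X126.367 Y47.031
G01 X98.068 Y200.033
G01 X201.824 Y170.139
M5
G00 X120.556 Y67.282
M4 S338
G01 X116.716 Y81.240 F4289
G01 X101.620 Y95.490
G01 X83.975 Y105.949
G01 X72.487 Y108.537
G01 X75.865 Y99.171
M5
G00 X97.108 Y120.313
M4 S782
G01 X112.559 Y178.462 F948
M5
G00 X0.000 Y0.000

Since the viewBox matches the mm dimensions, user units are millimetres directly. The only transform is the Y-flip y_m = 229.241 − y_svg.

Shape 1 is a quadratic bezier drawn with `<path>`. Its stroke #000000 means cut at S782, F948. After flipping Y the toolpath is (176.046,134.204) → (168.921,155.270) → (156.368,171.950) → (138.387,184.243) → (114.978,192.151) → (86.141,195.673).

Shape 2 is a line segment drawn with `<polyline>`. Its stroke #ff00ff means engrave at S338, F4289. After flipping Y the toolpath is (174.398,82.568) → (238.230,130.649).

Shape 3 is a circle drawn with `<circle>`. Its stroke #000000 means cut at S782, F948. After flipping Y the toolpath is (173.963,42.428) → (168.420,59.488) → (153.908,70.031) → (135.970,70.031) → (121.458,59.488) → (115.915,42.428) → (121.458,25.368) → (135.970,14.825) → (153.908,14.825) → (168.420,25.368) → (173.963,42.428), returning to the start.

Shape 4 is a closed polygon drawn with `<path>`. Its stroke #000000 means cut at S782, F948. After flipping Y the toolpath is (201.824,170.139) → (159.906,75.808) → (39.971,173.215) → (26.094,143.503) → (126.367,47.031) → (98.068,200.033) → (201.824,170.139), returning to the start.

Shape 5 is a cubic bezier drawn with `<path>`. Its stroke #ff00ff means engrave at S338, F4289. After flipping Y the toolpath is (120.556,67.282) → (116.716,81.240) → (101.620,95.490) → (83.975,105.949) → (72.487,108.537) → (75.865,99.171).

Shape 6 is a line segment drawn with `<polyline>`. Its stroke #000000 means cut at S782, F948. After flipping Y the toolpath is (97.108,120.313) → (112.559,178.462).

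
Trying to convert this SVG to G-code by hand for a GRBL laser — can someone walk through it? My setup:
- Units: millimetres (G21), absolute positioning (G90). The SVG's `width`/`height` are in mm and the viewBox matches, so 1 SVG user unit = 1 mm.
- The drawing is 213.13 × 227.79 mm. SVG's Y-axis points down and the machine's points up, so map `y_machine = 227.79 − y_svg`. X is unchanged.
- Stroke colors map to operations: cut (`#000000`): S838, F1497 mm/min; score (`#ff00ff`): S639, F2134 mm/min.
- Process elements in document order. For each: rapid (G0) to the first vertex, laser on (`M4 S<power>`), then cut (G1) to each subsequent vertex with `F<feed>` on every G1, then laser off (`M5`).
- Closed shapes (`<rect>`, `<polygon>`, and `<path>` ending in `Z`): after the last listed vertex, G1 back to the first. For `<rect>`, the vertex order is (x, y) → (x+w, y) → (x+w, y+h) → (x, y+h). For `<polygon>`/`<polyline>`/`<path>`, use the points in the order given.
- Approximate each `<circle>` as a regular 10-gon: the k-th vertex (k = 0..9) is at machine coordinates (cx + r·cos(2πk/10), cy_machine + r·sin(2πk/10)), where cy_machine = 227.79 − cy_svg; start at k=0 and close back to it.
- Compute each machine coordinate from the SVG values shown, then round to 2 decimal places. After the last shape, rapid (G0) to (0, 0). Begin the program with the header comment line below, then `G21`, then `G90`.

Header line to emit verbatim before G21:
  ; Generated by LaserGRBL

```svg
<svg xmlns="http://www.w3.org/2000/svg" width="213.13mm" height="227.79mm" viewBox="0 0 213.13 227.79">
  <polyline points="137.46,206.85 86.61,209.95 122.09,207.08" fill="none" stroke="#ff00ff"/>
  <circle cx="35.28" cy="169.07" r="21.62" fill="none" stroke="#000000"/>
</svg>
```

; Generated by LaserGRBL
G21
G90
G0 X137.46 Y20.94
M4 S639
G1 X86.61 Y17.84 F2134
G1 X122.09 Y20.71 F2134
M5
G0 X56.90 Y58.72
M4 S838
G1 X52.77 Y71.43 F1497
G1 X41.96 Y79.28 F1497
G1 X28.60 Y79.28 F1497
G1 X17.79 Y71.43 F1497
G1 X13.66 Y58.72 F1497
G1 X17.79 Y46.01 F1497
G1 X28.60 Y38.16 F1497
G1 X41.96 Y38.16 F1497
G1 X52.77 Y46.01 F1497
G1 X56.90 Y58.72 F1497
M5
G0 X0.00 Y0.00

viewBox `0 0 213.13 227.79` with mm width/height → 1 unit = 1 mm. Flip: y_m = 227.79 − y_svg.

**Shape 1** — `<polyline>` open polyline, stroke `#ff00ff` → score (S639, F2134). Machine vertices: (137.46,20.94) → (86.61,17.84) → (122.09,20.71). Open path.

**Shape 2** — `<circle>` circle, stroke `#000000` → cut (S838, F1497). Machine vertices: (56.90,58.72) → (52.77,71.43) → (41.96,79.28) → (28.60,79.28) → (17.79,71.43) → (13.66,58.72) → (17.79,46.01) → (28.60,38.16) → (41.96,38.16) → (52.77,46.01) → (56.90,58.72). Closed: final G1 returns to the first vertex.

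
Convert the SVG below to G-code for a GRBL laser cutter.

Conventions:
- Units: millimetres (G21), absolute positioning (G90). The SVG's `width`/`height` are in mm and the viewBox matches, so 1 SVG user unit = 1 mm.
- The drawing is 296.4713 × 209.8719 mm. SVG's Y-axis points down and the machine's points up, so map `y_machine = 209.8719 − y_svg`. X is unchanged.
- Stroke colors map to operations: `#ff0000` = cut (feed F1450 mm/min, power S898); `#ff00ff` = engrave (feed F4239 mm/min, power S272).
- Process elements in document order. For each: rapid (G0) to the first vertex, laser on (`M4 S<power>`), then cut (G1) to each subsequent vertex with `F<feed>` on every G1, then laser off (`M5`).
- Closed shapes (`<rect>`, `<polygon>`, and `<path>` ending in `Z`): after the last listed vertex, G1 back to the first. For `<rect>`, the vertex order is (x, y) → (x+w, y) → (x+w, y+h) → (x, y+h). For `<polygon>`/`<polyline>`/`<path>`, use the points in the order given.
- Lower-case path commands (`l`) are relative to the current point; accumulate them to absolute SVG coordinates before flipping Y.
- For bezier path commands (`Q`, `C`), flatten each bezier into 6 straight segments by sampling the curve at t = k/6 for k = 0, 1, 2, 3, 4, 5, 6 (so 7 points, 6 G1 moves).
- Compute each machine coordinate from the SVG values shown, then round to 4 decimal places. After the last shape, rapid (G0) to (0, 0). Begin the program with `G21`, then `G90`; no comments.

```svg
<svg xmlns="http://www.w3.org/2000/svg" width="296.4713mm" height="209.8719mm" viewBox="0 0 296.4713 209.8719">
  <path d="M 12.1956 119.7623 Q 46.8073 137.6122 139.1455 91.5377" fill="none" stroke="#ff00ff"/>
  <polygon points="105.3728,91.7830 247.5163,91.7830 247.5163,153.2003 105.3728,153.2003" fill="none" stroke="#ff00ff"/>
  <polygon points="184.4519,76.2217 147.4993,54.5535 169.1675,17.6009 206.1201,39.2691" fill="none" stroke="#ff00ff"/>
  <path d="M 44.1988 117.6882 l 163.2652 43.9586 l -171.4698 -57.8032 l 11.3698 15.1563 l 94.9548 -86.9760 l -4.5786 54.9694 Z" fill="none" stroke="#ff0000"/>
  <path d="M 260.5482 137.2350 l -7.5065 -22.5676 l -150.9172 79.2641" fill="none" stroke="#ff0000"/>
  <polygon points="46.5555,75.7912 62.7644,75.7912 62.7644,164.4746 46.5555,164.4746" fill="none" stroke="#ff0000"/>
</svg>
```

G21
G90
G0 X12.1956 Y90.1096
M4 S272
G1 X25.3363 Y85.9353 F4239
G1 X41.6841 Y85.3124 F4239
G1 X61.2389 Y88.2408 F4239
G1 X84.0008 Y94.7206 F4239
G1 X109.9696 Y104.7517 F4239
G1 X139.1455 Y118.3342 F4239
M5
G0 X105.3728 Y118.0889
M4 S272
G1 X247.5163 Y118.0889 F4239
G1 X247.5163 Y56.6716 F4239
G1 X105.3728 Y56.6716 F4239
G1 X105.3728 Y118.0889 F4239
M5
G0 X184.4519 Y133.6502
M4 S272
G1 X147.4993 Y155.3184 F4239
G1 X169.1675 Y192.2710 F4239
G1 X206.1201 Y170.6028 F4239
G1 X184.4519 Y133.6502 F4239
M5
G0 X44.1988 Y92.1837
M4 S898
G1 X207.4640 Y48.2251 F1450
G1 X35.9942 Y106.0283 F1450
G1 X47.3640 Y90.8720 F1450
G1 X142.3188 Y177.8480 F1450
G1 X137.7402 Y122.8786 F1450
G1 X44.1988 Y92.1837 F1450
M5
G0 X260.5482 Y72.6369
M4 S898
G1 X253.0417 Y95.2045 F1450
G1 X102.1245 Y15.9404 F1450
M5
G0 X46.5555 Y134.0807
M4 S898
G1 X62.7644 Y134.0807 F1450
G1 X62.7644 Y45.3973 F1450
G1 X46.5555 Y45.3973 F1450
G1 X46.5555 Y134.0807 F1450
M5
G0 X0.0000 Y0.0000

1 u = 1 mm; y_m = 209.8719 − y.

[1] `<path>` quadratic bezier, #ff00ff→engrave S272 F4239: (12.1956,90.1096) → (25.3363,85.9353) → (41.6841,85.3124) → (61.2389,88.2408) → (84.0008,94.7206) → (109.9696,104.7517) → (139.1455,118.3342)

[2] `<polygon>` rectangle, #ff00ff→engrave S272 F4239: (105.3728,118.0889) → (247.5163,118.0889) → (247.5163,56.6716) → (105.3728,56.6716) → (105.3728,118.0889) (closed)

[3] `<polygon>` regular polygon, #ff00ff→engrave S272 F4239: (184.4519,133.6502) → (147.4993,155.3184) → (169.1675,192.2710) → (206.1201,170.6028) → (184.4519,133.6502) (closed)

[4] `<path>` closed polygon, #ff0000→cut S898 F1450: (44.1988,92.1837) → (207.4640,48.2251) → (35.9942,106.0283) → (47.3640,90.8720) → (142.3188,177.8480) → (137.7402,122.8786) → (44.1988,92.1837) (closed)

[5] `<path>` open polyline, #ff0000→cut S898 F1450: (260.5482,72.6369) → (253.0417,95.2045) → (102.1245,15.9404)

[6] `<polygon>` rectangle, #ff0000→cut S898 F1450: (46.5555,134.0807) → (62.7644,134.0807) → (62.7644,45.3973) → (46.5555,45.3973) → (46.5555,134.0807) (closed)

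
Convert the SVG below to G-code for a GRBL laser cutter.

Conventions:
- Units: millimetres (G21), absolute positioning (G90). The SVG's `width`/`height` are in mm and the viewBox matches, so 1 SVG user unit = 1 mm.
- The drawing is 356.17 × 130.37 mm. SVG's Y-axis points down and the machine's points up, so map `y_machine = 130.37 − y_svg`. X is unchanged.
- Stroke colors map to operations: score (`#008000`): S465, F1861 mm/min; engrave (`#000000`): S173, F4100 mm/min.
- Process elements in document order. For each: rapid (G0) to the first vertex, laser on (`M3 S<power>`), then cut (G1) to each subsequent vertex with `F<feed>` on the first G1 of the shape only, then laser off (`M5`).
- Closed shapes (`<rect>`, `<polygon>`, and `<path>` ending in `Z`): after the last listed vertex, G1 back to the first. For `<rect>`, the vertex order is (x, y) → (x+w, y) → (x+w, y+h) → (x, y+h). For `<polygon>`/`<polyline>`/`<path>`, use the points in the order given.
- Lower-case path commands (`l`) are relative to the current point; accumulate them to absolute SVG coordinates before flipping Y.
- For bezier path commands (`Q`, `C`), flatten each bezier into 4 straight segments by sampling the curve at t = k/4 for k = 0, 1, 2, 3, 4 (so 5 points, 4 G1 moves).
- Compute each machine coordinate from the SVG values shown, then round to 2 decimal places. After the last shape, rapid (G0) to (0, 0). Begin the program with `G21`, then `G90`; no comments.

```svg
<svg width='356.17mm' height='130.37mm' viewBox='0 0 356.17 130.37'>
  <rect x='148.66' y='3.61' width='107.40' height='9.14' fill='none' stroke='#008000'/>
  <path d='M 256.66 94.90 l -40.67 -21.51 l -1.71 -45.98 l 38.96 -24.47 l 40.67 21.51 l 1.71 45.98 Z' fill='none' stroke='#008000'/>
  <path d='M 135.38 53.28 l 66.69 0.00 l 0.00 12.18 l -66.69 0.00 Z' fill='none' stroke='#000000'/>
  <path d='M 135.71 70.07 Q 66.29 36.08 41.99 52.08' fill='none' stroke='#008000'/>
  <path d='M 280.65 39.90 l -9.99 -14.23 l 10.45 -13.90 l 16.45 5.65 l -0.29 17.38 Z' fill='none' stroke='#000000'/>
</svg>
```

viewBox `0 0 356.17 130.37` with mm width/height → 1 unit = 1 mm. Flip: y_m = 130.37 − y_svg.

**Shape 1** — `<rect>` rectangle, stroke `#008000` → score (S465, F1861). Machine vertices: (148.66,126.76) → (256.06,126.76) → (256.06,117.62) → (148.66,117.62) → (148.66,126.76). Closed: final G1 returns to the first vertex.

**Shape 2** — `<path>` regular polygon, stroke `#008000` → score (S465, F1861). Machine vertices: (256.66,35.47) → (215.99,56.98) → (214.28,102.96) → (253.24,127.43) → (293.91,105.92) → (295.62,59.94) → (256.66,35.47). Closed: final G1 returns to the first vertex.

**Shape 3** — `<path>` rectangle, stroke `#000000` → engrave (S173, F4100). Machine vertices: (135.38,77.09) → (202.07,77.09) → (202.07,64.91) → (135.38,64.91) → (135.38,77.09). Closed: final G1 returns to the first vertex.

**Shape 4** — `<path>` quadratic bezier, stroke `#008000` → score (S465, F1861). Control points (SVG): P0=(135.71,70.07), P1=(66.29,36.08), P2=(41.99,52.08); sampled at t=k/4. Machine vertices: (135.71,60.30) → (103.82,74.17) → (77.57,81.79) → (56.96,83.17) → (41.99,78.29). Open path.

**Shape 5** — `<path>` regular polygon, stroke `#000000` → engrave (S173, F4100). Machine vertices: (280.65,90.47) → (270.66,104.70) → (281.11,118.60) → (297.56,112.95) → (297.27,95.57) → (280.65,90.47). Closed: final G1 returns to the first vertex.

G21
G90
G0 X148.66 Y126.76
M3 S465
G1 X256.06 Y126.76 F1861
G1 X256.06 Y117.62
G1 X148.66 Y117.62
G1 X148.66 Y126.76
M5
G0 X256.66 Y35.47
M3 S465
G1 X215.99 Y56.98 F1861
G1 X214.28 Y102.96
G1 X253.24 Y127.43
G1 X293.91 Y105.92
G1 X295.62 Y59.94
G1 X256.66 Y35.47
M5
G0 X135.38 Y77.09
M3 S173
G1 X202.07 Y77.09 F4100
G1 X202.07 Y64.91
G1 X135.38 Y64.91
G1 X135.38 Y77.09
M5
G0 X135.71 Y60.30
M3 S465
G1 X103.82 Y74.17 F1861
G1 X77.57 Y81.79
G1 X56.96 Y83.17
G1 X41.99 Y78.29
M5
G0 X280.65 Y90.47
M3 S173
G1 X270.66 Y104.70 F4100
G1 X281.11 Y118.60
G1 X297.56 Y112.95
G1 X297.27 Y95.57
G1 X280.65 Y90.47
M5
G0 X0.00 Y0.00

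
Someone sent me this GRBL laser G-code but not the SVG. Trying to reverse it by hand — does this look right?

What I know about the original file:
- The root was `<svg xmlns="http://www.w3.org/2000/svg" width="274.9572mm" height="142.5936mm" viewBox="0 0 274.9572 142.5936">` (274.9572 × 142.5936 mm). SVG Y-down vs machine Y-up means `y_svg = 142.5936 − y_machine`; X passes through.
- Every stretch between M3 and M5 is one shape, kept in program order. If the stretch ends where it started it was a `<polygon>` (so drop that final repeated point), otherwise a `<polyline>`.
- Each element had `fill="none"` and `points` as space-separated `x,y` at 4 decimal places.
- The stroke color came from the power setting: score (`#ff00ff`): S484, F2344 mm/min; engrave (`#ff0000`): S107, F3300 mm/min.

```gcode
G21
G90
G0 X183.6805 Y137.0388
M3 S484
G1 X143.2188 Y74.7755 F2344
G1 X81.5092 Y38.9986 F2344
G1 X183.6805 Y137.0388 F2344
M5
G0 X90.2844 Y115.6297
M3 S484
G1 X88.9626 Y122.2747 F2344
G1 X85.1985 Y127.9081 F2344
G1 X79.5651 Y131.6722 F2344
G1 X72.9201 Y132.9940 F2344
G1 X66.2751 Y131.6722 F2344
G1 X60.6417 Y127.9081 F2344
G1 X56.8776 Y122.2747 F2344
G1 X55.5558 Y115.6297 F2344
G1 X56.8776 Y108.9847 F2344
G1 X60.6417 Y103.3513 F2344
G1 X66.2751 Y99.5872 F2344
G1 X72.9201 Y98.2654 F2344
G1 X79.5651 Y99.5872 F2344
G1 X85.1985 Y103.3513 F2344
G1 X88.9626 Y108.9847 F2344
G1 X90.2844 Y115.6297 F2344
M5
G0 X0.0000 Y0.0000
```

y_svg = 142.5936 − y_m. Every run uses S484, so all elements get stroke `#ff00ff` (score).

[1] closed run; points: 183.6805,5.5548 143.2188,67.8181 81.5092,103.5950

[2] closed run; points: 90.2844,26.9639 88.9626,20.3189 85.1985,14.6855 79.5651,10.9214 72.9201,9.5996 66.2751,10.9214 60.6417,14.6855 56.8776,20.3189 55.5558,26.9639 56.8776,33.6089 60.6417,39.2423 66.2751,43.0064 72.9201,44.3282 79.5651,43.0064 85.1985,39.2423 88.9626,33.6089

<svg xmlns="http://www.w3.org/2000/svg" width="274.9572mm" height="142.5936mm" viewBox="0 0 274.9572 142.5936">
  <polygon points="183.6805,5.5548 143.2188,67.8181 81.5092,103.5950" fill="none" stroke="#ff00ff"/>
  <polygon points="90.2844,26.9639 88.9626,20.3189 85.1985,14.6855 79.5651,10.9214 72.9201,9.5996 66.2751,10.9214 60.6417,14.6855 56.8776,20.3189 55.5558,26.9639 56.8776,33.6089 60.6417,39.2423 66.2751,43.0064 72.9201,44.3282 79.5651,43.0064 85.1985,39.2423 88.9626,33.6089" fill="none" stroke="#ff00ff"/>
</svg>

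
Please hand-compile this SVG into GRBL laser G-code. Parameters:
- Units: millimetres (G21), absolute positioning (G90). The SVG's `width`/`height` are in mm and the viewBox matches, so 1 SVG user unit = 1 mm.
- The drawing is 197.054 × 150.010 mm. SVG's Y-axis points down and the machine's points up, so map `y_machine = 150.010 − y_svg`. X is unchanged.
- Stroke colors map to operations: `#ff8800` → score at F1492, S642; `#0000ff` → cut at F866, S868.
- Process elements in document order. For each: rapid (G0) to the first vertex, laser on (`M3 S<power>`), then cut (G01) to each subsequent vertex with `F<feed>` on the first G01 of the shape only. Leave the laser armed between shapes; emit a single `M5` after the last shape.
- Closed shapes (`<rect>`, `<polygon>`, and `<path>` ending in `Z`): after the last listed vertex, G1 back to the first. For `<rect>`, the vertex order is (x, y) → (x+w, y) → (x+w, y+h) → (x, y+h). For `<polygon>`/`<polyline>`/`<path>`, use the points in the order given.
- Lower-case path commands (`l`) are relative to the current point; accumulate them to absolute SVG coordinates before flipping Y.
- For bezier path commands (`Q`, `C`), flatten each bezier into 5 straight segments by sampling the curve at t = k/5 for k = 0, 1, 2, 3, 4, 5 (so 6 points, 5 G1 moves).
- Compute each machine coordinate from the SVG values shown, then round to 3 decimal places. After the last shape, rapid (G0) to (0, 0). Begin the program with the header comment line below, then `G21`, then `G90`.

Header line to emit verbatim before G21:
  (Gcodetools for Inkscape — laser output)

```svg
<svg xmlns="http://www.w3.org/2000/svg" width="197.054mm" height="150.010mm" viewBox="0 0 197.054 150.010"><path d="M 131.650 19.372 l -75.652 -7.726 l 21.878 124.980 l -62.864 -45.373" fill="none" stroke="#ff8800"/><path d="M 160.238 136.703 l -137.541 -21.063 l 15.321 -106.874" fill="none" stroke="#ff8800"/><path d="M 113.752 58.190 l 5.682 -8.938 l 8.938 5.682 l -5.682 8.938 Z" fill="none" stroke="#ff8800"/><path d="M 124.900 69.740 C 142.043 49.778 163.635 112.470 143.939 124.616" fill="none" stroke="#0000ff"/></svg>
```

(Gcodetools for Inkscape — laser output)
G21
G90
G0 X131.650 Y130.638
M3 S642
G01 X55.998 Y138.364 F1492
G01 X77.876 Y13.384
G01 X15.012 Y58.757
G0 X160.238 Y13.307
M3 S642
G01 X22.697 Y34.370 F1492
G01 X38.018 Y141.244
G0 X113.752 Y91.820
M3 S642
G01 X119.434 Y100.758 F1492
G01 X128.372 Y95.076
G01 X122.690 Y86.138
G01 X113.752 Y91.820
G0 X124.900 Y80.270
M3 S868
G01 X135.354 Y83.394 F866
G01 X144.680 Y73.075
G01 X150.683 Y55.706
G01 X151.168 Y37.682
G01 X143.939 Y25.394
M5
G0 X0.000 Y0.000

1 u = 1 mm; y_m = 150.010 − y.

[1] `<path>` open polyline, #ff8800→score S642 F1492: (131.650,130.638) → (55.998,138.364) → (77.876,13.384) → (15.012,58.757)

[2] `<path>` open polyline, #ff8800→score S642 F1492: (160.238,13.307) → (22.697,34.370) → (38.018,141.244)

[3] `<path>` regular polygon, #ff8800→score S642 F1492: (113.752,91.820) → (119.434,100.758) → (128.372,95.076) → (122.690,86.138) → (113.752,91.820) (closed)

[4] `<path>` cubic bezier, #0000ff→cut S868 F866: (124.900,80.270) → (135.354,83.394) → (144.680,73.075) → (150.683,55.706) → (151.168,37.682) → (143.939,25.394)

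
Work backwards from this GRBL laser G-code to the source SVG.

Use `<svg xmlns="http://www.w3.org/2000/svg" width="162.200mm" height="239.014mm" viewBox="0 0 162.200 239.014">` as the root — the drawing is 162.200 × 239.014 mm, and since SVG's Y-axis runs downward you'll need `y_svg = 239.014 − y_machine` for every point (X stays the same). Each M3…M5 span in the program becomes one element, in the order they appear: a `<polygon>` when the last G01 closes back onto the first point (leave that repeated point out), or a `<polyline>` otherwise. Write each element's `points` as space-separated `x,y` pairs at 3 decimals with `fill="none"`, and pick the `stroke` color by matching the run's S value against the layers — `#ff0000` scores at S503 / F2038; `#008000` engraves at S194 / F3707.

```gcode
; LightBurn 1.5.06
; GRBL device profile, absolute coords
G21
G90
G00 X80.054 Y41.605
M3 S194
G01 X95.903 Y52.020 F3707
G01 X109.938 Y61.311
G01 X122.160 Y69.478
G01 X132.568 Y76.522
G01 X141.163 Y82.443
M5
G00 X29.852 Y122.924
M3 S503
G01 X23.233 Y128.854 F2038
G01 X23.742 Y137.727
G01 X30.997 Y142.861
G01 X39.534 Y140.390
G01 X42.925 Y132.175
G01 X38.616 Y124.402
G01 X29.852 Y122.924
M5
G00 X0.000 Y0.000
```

<svg xmlns="http://www.w3.org/2000/svg" width="162.200mm" height="239.014mm" viewBox="0 0 162.200 239.014">
  <polyline points="80.054,197.409 95.903,186.994 109.938,177.703 122.160,169.536 132.568,162.492 141.163,156.571" fill="none" stroke="#008000"/>
  <polygon points="29.852,116.090 23.233,110.160 23.742,101.287 30.997,96.153 39.534,98.624 42.925,106.839 38.616,114.612" fill="none" stroke="#ff0000"/>
</svg>

Each laser-on run becomes one SVG element. Flip Y back into SVG space with y_svg = 239.014 − y_machine.

Run 1: power S194 maps to stroke `#008000` (engrave). The run is open, so emit a `<polyline>` with points (Y-flipped): 80.054,197.409 95.903,186.994 109.938,177.703 122.160,169.536 132.568,162.492 141.163,156.571.

Run 2: the run's S503 means `#ff0000` (score). The run returns to its start, so emit a `<polygon>` with points (Y-flipped): 29.852,116.090 23.233,110.160 23.742,101.287 30.997,96.153 39.534,98.624 42.925,106.839 38.616,114.612.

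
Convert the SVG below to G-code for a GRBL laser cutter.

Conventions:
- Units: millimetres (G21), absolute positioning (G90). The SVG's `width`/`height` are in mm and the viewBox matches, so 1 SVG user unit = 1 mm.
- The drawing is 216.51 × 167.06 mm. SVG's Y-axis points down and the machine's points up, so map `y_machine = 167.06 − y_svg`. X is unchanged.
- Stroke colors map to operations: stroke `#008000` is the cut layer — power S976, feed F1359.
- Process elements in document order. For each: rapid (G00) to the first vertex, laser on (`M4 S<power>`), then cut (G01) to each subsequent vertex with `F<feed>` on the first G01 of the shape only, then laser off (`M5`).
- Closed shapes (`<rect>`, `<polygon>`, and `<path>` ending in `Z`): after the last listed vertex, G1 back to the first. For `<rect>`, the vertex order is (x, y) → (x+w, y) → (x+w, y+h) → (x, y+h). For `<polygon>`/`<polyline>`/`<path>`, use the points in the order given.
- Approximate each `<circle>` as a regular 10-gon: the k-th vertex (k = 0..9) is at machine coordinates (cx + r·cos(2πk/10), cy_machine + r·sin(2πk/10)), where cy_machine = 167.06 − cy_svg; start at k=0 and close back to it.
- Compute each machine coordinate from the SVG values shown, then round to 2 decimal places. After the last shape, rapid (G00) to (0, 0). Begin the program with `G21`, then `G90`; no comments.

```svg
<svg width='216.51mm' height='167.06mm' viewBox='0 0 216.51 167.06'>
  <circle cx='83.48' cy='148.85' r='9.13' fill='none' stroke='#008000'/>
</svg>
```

G21
G90
G00 X92.61 Y18.21
M4 S976
G01 X90.87 Y23.58 F1359
G01 X86.30 Y26.89
G01 X80.66 Y26.89
G01 X76.09 Y23.58
G01 X74.35 Y18.21
G01 X76.09 Y12.84
G01 X80.66 Y9.53
G01 X86.30 Y9.53
G01 X90.87 Y12.84
G01 X92.61 Y18.21
M5
G00 X0.00 Y0.00

Since the viewBox matches the mm dimensions, user units are millimetres directly. The only transform is the Y-flip y_m = 167.06 − y_svg.

Shape 1 is a circle drawn with `<circle>`. Its stroke #008000 means cut at S976, F1359. After flipping Y the toolpath is (92.61,18.21) → (90.87,23.58) → (86.30,26.89) → (80.66,26.89) → (76.09,23.58) → (74.35,18.21) → (76.09,12.84) → (80.66,9.53) → (86.30,9.53) → (90.87,12.84) → (92.61,18.21), returning to the start.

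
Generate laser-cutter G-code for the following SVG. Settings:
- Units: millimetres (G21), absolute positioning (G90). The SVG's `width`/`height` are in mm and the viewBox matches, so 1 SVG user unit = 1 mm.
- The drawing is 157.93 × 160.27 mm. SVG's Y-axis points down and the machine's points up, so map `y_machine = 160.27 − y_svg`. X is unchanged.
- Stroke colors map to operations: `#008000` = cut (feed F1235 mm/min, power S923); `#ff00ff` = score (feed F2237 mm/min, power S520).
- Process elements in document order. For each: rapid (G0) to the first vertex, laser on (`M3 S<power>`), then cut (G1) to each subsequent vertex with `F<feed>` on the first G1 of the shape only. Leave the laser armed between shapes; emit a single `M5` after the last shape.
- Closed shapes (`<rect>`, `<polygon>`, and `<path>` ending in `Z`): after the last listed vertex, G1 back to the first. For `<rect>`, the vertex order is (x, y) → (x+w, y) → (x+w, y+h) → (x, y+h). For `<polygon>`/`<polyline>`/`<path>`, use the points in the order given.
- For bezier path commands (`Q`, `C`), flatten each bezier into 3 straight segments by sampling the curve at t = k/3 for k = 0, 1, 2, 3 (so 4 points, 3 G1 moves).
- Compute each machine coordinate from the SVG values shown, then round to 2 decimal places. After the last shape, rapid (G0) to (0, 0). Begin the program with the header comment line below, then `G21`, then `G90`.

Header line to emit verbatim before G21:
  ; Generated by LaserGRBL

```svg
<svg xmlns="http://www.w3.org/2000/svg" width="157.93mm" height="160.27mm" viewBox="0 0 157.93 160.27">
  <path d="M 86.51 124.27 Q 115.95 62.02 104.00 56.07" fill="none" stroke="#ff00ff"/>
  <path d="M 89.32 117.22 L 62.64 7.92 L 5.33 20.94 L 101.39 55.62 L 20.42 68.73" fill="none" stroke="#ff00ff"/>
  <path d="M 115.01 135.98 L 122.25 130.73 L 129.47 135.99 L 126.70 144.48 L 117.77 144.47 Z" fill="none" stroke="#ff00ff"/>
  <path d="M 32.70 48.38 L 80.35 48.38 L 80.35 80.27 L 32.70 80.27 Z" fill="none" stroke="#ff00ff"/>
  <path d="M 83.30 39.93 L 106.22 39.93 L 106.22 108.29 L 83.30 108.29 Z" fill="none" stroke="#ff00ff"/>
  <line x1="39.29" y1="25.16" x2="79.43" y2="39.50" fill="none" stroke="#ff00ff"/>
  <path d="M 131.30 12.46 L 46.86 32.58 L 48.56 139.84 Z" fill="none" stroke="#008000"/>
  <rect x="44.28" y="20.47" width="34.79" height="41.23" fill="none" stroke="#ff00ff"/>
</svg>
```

Since the viewBox matches the mm dimensions, user units are millimetres directly. The only transform is the Y-flip y_m = 160.27 − y_svg.

Shape 1 is a quadratic bezier drawn with `<path>`. Its stroke #ff00ff means score at S520, F2237. After flipping Y the toolpath is (86.51,36.00) → (101.54,71.24) → (107.37,93.98) → (104.00,104.20).

Shape 2 is a open polyline drawn with `<path>`. Its stroke #ff00ff means score at S520, F2237. After flipping Y the toolpath is (89.32,43.05) → (62.64,152.35) → (5.33,139.33) → (101.39,104.65) → (20.42,91.54).

Shape 3 is a regular polygon drawn with `<path>`. Its stroke #ff00ff means score at S520, F2237. After flipping Y the toolpath is (115.01,24.29) → (122.25,29.54) → (129.47,24.28) → (126.70,15.79) → (117.77,15.80) → (115.01,24.29), returning to the start.

Shape 4 is a rectangle drawn with `<path>`. Its stroke #ff00ff means score at S520, F2237. After flipping Y the toolpath is (32.70,111.89) → (80.35,111.89) → (80.35,80.00) → (32.70,80.00) → (32.70,111.89), returning to the start.

Shape 5 is a rectangle drawn with `<path>`. Its stroke #ff00ff means score at S520, F2237. After flipping Y the toolpath is (83.30,120.34) → (106.22,120.34) → (106.22,51.98) → (83.30,51.98) → (83.30,120.34), returning to the start.

Shape 6 is a line segment drawn with `<line>`. Its stroke #ff00ff means score at S520, F2237. After flipping Y the toolpath is (39.29,135.11) → (79.43,120.77).

Shape 7 is a closed polygon drawn with `<path>`. Its stroke #008000 means cut at S923, F1235. After flipping Y the toolpath is (131.30,147.81) → (46.86,127.69) → (48.56,20.43) → (131.30,147.81), returning to the start.

Shape 8 is a rectangle drawn with `<rect>`. Its stroke #ff00ff means score at S520, F2237. After flipping Y the toolpath is (44.28,139.80) → (79.07,139.80) → (79.07,98.57) → (44.28,98.57) → (44.28,139.80), returning to the start.

; Generated by LaserGRBL
G21
G90
G0 X86.51 Y36.00
M3 S520
G1 X101.54 Y71.24 F2237
G1 X107.37 Y93.98
G1 X104.00 Y104.20
G0 X89.32 Y43.05
M3 S520
G1 X62.64 Y152.35 F2237
G1 X5.33 Y139.33
G1 X101.39 Y104.65
G1 X20.42 Y91.54
G0 X115.01 Y24.29
M3 S520
G1 X122.25 Y29.54 F2237
G1 X129.47 Y24.28
G1 X126.70 Y15.79
G1 X117.77 Y15.80
G1 X115.01 Y24.29
G0 X32.70 Y111.89
M3 S520
G1 X80.35 Y111.89 F2237
G1 X80.35 Y80.00
G1 X32.70 Y80.00
G1 X32.70 Y111.89
G0 X83.30 Y120.34
M3 S520
G1 X106.22 Y120.34 F2237
G1 X106.22 Y51.98
G1 X83.30 Y51.98
G1 X83.30 Y120.34
G0 X39.29 Y135.11
M3 S520
G1 X79.43 Y120.77 F2237
G0 X131.30 Y147.81
M3 S923
G1 X46.86 Y127.69 F1235
G1 X48.56 Y20.43
G1 X131.30 Y147.81
G0 X44.28 Y139.80
M3 S520
G1 X79.07 Y139.80 F2237
G1 X79.07 Y98.57
G1 X44.28 Y98.57
G1 X44.28 Y139.80
M5
G0 X0.00 Y0.00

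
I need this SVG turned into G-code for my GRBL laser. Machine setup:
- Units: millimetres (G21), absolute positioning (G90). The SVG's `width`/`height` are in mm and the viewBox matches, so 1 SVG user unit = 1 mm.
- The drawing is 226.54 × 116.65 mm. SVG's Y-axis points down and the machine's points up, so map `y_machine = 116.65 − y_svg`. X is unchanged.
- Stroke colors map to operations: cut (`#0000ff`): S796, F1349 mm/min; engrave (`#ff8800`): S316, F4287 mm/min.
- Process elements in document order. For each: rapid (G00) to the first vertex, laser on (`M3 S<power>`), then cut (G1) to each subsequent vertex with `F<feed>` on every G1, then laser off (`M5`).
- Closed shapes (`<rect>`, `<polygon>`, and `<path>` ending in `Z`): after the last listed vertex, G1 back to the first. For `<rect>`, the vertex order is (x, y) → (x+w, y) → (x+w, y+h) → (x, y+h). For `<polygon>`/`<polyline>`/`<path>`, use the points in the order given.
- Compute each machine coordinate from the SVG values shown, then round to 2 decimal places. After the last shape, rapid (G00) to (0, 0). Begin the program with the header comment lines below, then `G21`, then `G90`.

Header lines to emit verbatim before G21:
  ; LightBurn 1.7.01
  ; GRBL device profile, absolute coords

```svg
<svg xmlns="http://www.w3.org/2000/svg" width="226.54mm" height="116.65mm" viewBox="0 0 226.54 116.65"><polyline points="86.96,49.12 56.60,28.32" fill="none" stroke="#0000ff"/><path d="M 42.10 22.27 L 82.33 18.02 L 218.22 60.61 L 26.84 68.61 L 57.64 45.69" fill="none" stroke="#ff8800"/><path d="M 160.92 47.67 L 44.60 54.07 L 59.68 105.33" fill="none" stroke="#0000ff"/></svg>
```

; LightBurn 1.7.01
; GRBL device profile, absolute coords
G21
G90
G00 X86.96 Y67.53
M3 S796
G1 X56.60 Y88.33 F1349
M5
G00 X42.10 Y94.38
M3 S316
G1 X82.33 Y98.63 F4287
G1 X218.22 Y56.04 F4287
G1 X26.84 Y48.04 F4287
G1 X57.64 Y70.96 F4287
M5
G00 X160.92 Y68.98
M3 S796
G1 X44.60 Y62.58 F1349
G1 X59.68 Y11.32 F1349
M5
G00 X0.00 Y0.00

1 u = 1 mm; y_m = 116.65 − y.

[1] `<polyline>` line segment, #0000ff→cut S796 F1349: (86.96,67.53) → (56.60,88.33)

[2] `<path>` open polyline, #ff8800→engrave S316 F4287: (42.10,94.38) → (82.33,98.63) → (218.22,56.04) → (26.84,48.04) → (57.64,70.96)

[3] `<path>` open polyline, #0000ff→cut S796 F1349: (160.92,68.98) → (44.60,62.58) → (59.68,11.32)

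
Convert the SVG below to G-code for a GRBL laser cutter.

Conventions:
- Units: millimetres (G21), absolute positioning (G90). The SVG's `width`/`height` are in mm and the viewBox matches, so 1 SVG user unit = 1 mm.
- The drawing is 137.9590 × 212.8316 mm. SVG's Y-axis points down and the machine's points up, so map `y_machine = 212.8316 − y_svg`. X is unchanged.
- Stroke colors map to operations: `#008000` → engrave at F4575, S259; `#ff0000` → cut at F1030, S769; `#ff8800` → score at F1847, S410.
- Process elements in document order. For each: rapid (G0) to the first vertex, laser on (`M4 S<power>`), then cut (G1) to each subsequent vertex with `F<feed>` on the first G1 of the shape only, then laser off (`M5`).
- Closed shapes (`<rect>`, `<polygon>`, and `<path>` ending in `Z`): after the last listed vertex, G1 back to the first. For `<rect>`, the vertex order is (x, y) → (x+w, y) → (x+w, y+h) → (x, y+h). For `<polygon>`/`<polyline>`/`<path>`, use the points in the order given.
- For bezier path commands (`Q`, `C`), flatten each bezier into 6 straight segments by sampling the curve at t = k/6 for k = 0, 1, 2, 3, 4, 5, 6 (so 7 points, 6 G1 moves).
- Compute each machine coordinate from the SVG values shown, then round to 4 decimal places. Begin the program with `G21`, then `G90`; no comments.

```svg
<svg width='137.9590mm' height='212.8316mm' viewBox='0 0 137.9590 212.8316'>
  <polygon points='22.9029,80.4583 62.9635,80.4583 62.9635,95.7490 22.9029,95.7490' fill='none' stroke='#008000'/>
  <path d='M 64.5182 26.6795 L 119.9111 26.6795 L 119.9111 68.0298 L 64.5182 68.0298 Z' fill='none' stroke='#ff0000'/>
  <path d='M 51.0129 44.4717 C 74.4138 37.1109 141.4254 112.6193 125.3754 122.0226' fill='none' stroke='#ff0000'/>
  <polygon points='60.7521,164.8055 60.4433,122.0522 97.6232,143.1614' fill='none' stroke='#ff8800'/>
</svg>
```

G21
G90
G0 X22.9029 Y132.3733
M4 S259
G1 X62.9635 Y132.3733 F4575
G1 X62.9635 Y117.0826
G1 X22.9029 Y117.0826
G1 X22.9029 Y132.3733
M5
G0 X64.5182 Y186.1521
M4 S769
G1 X119.9111 Y186.1521 F1030
G1 X119.9111 Y144.8018
G1 X64.5182 Y144.8018
G1 X64.5182 Y186.1521
M5
G0 X51.0129 Y168.3599
M4 S769
G1 X65.7611 Y165.8242 F1030
G1 X84.2591 Y153.6152
G1 X102.9882 Y135.8710
G1 X118.4298 Y116.7298
G1 X127.0650 Y100.3297
G1 X125.3754 Y90.8090
M5
G0 X60.7521 Y48.0261
M4 S410
G1 X60.4433 Y90.7794 F1847
G1 X97.6232 Y69.6702
G1 X60.7521 Y48.0261
M5

viewBox `0 0 137.9590 212.8316` with mm width/height → 1 unit = 1 mm. Flip: y_m = 212.8316 − y_svg.

**Shape 1** — `<polygon>` rectangle, stroke `#008000` → engrave (S259, F4575). Machine vertices: (22.9029,132.3733) → (62.9635,132.3733) → (62.9635,117.0826) → (22.9029,117.0826) → (22.9029,132.3733). Closed: final G1 returns to the first vertex.

**Shape 2** — `<path>` rectangle, stroke `#ff0000` → cut (S769, F1030). Machine vertices: (64.5182,186.1521) → (119.9111,186.1521) → (119.9111,144.8018) → (64.5182,144.8018) → (64.5182,186.1521). Closed: final G1 returns to the first vertex.

**Shape 3** — `<path>` cubic bezier, stroke `#ff0000` → cut (S769, F1030). Control points (SVG): P0=(51.0129,44.4717), P1=(74.4138,37.1109), P2=(141.4254,112.6193), P3=(125.3754,122.0226); sampled at t=k/6. Machine vertices: (51.0129,168.3599) → (65.7611,165.8242) → (84.2591,153.6152) → (102.9882,135.8710) → (118.4298,116.7298) → (127.0650,100.3297) → (125.3754,90.8090). Open path.

**Shape 4** — `<polygon>` regular polygon, stroke `#ff8800` → score (S410, F1847). Machine vertices: (60.7521,48.0261) → (60.4433,90.7794) → (97.6232,69.6702) → (60.7521,48.0261). Closed: final G1 returns to the first vertex.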